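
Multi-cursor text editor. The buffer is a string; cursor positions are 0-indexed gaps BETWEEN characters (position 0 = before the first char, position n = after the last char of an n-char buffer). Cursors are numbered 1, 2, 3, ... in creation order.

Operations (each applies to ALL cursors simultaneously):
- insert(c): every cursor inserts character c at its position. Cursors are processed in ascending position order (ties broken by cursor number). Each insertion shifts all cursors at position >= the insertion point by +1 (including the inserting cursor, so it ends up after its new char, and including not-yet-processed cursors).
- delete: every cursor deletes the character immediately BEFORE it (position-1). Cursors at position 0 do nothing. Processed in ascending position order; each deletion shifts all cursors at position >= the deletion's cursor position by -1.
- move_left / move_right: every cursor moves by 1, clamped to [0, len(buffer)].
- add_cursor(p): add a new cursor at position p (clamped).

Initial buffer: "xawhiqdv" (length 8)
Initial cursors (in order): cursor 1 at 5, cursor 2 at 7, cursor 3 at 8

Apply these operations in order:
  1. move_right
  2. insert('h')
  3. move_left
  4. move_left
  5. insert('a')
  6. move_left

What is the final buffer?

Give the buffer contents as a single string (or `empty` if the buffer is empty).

Answer: xawhiaqhdvaahh

Derivation:
After op 1 (move_right): buffer="xawhiqdv" (len 8), cursors c1@6 c2@8 c3@8, authorship ........
After op 2 (insert('h')): buffer="xawhiqhdvhh" (len 11), cursors c1@7 c2@11 c3@11, authorship ......1..23
After op 3 (move_left): buffer="xawhiqhdvhh" (len 11), cursors c1@6 c2@10 c3@10, authorship ......1..23
After op 4 (move_left): buffer="xawhiqhdvhh" (len 11), cursors c1@5 c2@9 c3@9, authorship ......1..23
After op 5 (insert('a')): buffer="xawhiaqhdvaahh" (len 14), cursors c1@6 c2@12 c3@12, authorship .....1.1..2323
After op 6 (move_left): buffer="xawhiaqhdvaahh" (len 14), cursors c1@5 c2@11 c3@11, authorship .....1.1..2323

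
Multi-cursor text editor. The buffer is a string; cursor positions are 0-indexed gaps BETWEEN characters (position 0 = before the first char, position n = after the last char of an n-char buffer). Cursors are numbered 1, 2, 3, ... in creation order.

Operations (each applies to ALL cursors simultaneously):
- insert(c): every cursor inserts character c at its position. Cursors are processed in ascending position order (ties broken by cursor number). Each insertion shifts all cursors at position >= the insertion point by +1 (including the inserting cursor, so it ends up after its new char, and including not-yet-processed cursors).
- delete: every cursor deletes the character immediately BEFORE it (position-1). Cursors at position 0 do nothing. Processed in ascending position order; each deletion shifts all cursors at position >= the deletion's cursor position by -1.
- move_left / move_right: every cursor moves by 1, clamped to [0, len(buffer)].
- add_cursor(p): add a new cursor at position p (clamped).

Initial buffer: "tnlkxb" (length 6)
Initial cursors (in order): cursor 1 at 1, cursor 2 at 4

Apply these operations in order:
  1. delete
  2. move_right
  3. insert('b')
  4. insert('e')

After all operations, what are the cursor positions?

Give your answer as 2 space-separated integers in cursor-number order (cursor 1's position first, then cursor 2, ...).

Answer: 3 7

Derivation:
After op 1 (delete): buffer="nlxb" (len 4), cursors c1@0 c2@2, authorship ....
After op 2 (move_right): buffer="nlxb" (len 4), cursors c1@1 c2@3, authorship ....
After op 3 (insert('b')): buffer="nblxbb" (len 6), cursors c1@2 c2@5, authorship .1..2.
After op 4 (insert('e')): buffer="nbelxbeb" (len 8), cursors c1@3 c2@7, authorship .11..22.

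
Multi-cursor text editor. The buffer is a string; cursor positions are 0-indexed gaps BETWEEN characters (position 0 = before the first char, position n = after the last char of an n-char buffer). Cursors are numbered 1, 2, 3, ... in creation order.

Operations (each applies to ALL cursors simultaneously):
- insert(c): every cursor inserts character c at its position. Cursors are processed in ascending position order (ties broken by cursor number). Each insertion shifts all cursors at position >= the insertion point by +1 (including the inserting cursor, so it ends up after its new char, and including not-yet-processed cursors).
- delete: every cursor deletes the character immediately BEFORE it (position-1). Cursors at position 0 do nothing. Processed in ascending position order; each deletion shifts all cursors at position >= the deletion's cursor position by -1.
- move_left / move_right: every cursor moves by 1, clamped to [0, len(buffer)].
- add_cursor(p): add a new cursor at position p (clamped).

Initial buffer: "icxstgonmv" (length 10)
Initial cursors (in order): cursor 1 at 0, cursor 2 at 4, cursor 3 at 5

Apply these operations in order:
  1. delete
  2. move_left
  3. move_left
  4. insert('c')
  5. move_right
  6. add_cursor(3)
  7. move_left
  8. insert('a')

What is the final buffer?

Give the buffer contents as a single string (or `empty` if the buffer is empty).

Answer: caiaccaacxgonmv

Derivation:
After op 1 (delete): buffer="icxgonmv" (len 8), cursors c1@0 c2@3 c3@3, authorship ........
After op 2 (move_left): buffer="icxgonmv" (len 8), cursors c1@0 c2@2 c3@2, authorship ........
After op 3 (move_left): buffer="icxgonmv" (len 8), cursors c1@0 c2@1 c3@1, authorship ........
After op 4 (insert('c')): buffer="cicccxgonmv" (len 11), cursors c1@1 c2@4 c3@4, authorship 1.23.......
After op 5 (move_right): buffer="cicccxgonmv" (len 11), cursors c1@2 c2@5 c3@5, authorship 1.23.......
After op 6 (add_cursor(3)): buffer="cicccxgonmv" (len 11), cursors c1@2 c4@3 c2@5 c3@5, authorship 1.23.......
After op 7 (move_left): buffer="cicccxgonmv" (len 11), cursors c1@1 c4@2 c2@4 c3@4, authorship 1.23.......
After op 8 (insert('a')): buffer="caiaccaacxgonmv" (len 15), cursors c1@2 c4@4 c2@8 c3@8, authorship 11.42323.......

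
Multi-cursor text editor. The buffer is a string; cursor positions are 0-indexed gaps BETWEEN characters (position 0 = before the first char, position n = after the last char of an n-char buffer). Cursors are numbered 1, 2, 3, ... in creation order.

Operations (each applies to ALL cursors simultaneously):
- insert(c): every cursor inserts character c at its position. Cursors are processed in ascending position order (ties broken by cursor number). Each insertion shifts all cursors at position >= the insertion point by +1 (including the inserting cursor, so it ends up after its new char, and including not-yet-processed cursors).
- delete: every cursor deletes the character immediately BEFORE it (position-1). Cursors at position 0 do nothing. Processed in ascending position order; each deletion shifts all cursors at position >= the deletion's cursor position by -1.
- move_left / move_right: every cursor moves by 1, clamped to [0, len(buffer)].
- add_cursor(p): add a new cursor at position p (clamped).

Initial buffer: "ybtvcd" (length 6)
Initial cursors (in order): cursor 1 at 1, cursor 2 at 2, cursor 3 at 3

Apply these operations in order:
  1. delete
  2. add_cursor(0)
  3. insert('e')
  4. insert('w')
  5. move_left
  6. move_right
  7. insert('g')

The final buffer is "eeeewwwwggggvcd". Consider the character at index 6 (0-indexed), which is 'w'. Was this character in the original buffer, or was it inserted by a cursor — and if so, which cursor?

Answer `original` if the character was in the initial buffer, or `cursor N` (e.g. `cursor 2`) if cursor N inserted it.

After op 1 (delete): buffer="vcd" (len 3), cursors c1@0 c2@0 c3@0, authorship ...
After op 2 (add_cursor(0)): buffer="vcd" (len 3), cursors c1@0 c2@0 c3@0 c4@0, authorship ...
After op 3 (insert('e')): buffer="eeeevcd" (len 7), cursors c1@4 c2@4 c3@4 c4@4, authorship 1234...
After op 4 (insert('w')): buffer="eeeewwwwvcd" (len 11), cursors c1@8 c2@8 c3@8 c4@8, authorship 12341234...
After op 5 (move_left): buffer="eeeewwwwvcd" (len 11), cursors c1@7 c2@7 c3@7 c4@7, authorship 12341234...
After op 6 (move_right): buffer="eeeewwwwvcd" (len 11), cursors c1@8 c2@8 c3@8 c4@8, authorship 12341234...
After op 7 (insert('g')): buffer="eeeewwwwggggvcd" (len 15), cursors c1@12 c2@12 c3@12 c4@12, authorship 123412341234...
Authorship (.=original, N=cursor N): 1 2 3 4 1 2 3 4 1 2 3 4 . . .
Index 6: author = 3

Answer: cursor 3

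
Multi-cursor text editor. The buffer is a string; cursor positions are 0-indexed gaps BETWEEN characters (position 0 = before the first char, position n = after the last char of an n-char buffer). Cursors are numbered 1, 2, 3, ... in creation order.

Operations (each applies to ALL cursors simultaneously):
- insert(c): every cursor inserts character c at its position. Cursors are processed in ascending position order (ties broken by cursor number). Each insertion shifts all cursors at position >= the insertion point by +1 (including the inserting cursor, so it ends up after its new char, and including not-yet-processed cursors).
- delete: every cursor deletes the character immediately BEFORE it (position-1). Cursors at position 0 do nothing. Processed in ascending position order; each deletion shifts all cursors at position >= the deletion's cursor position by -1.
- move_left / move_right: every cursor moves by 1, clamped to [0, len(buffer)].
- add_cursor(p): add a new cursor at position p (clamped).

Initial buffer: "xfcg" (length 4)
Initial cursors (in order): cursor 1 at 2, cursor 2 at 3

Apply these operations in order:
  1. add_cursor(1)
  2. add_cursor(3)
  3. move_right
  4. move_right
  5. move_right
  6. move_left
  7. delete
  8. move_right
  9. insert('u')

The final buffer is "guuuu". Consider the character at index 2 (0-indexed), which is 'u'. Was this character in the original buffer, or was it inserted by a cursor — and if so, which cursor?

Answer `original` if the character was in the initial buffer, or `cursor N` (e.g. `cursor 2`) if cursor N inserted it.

After op 1 (add_cursor(1)): buffer="xfcg" (len 4), cursors c3@1 c1@2 c2@3, authorship ....
After op 2 (add_cursor(3)): buffer="xfcg" (len 4), cursors c3@1 c1@2 c2@3 c4@3, authorship ....
After op 3 (move_right): buffer="xfcg" (len 4), cursors c3@2 c1@3 c2@4 c4@4, authorship ....
After op 4 (move_right): buffer="xfcg" (len 4), cursors c3@3 c1@4 c2@4 c4@4, authorship ....
After op 5 (move_right): buffer="xfcg" (len 4), cursors c1@4 c2@4 c3@4 c4@4, authorship ....
After op 6 (move_left): buffer="xfcg" (len 4), cursors c1@3 c2@3 c3@3 c4@3, authorship ....
After op 7 (delete): buffer="g" (len 1), cursors c1@0 c2@0 c3@0 c4@0, authorship .
After op 8 (move_right): buffer="g" (len 1), cursors c1@1 c2@1 c3@1 c4@1, authorship .
After op 9 (insert('u')): buffer="guuuu" (len 5), cursors c1@5 c2@5 c3@5 c4@5, authorship .1234
Authorship (.=original, N=cursor N): . 1 2 3 4
Index 2: author = 2

Answer: cursor 2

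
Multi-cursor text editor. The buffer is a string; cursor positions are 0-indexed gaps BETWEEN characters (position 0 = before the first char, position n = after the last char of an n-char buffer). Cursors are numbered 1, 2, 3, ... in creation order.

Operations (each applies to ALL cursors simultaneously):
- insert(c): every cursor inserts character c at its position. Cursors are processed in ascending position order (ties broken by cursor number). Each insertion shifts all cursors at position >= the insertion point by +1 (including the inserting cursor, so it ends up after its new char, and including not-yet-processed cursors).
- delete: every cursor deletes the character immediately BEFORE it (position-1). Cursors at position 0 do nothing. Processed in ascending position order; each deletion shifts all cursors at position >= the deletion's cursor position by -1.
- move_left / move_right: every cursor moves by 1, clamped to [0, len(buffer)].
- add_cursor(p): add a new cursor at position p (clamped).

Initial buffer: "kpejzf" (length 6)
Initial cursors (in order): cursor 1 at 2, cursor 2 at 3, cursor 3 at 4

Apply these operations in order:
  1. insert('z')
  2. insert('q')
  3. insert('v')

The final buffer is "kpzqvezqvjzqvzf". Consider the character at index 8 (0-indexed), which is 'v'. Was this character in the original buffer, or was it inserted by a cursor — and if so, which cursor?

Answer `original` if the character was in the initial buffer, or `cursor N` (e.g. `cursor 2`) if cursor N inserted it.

Answer: cursor 2

Derivation:
After op 1 (insert('z')): buffer="kpzezjzzf" (len 9), cursors c1@3 c2@5 c3@7, authorship ..1.2.3..
After op 2 (insert('q')): buffer="kpzqezqjzqzf" (len 12), cursors c1@4 c2@7 c3@10, authorship ..11.22.33..
After op 3 (insert('v')): buffer="kpzqvezqvjzqvzf" (len 15), cursors c1@5 c2@9 c3@13, authorship ..111.222.333..
Authorship (.=original, N=cursor N): . . 1 1 1 . 2 2 2 . 3 3 3 . .
Index 8: author = 2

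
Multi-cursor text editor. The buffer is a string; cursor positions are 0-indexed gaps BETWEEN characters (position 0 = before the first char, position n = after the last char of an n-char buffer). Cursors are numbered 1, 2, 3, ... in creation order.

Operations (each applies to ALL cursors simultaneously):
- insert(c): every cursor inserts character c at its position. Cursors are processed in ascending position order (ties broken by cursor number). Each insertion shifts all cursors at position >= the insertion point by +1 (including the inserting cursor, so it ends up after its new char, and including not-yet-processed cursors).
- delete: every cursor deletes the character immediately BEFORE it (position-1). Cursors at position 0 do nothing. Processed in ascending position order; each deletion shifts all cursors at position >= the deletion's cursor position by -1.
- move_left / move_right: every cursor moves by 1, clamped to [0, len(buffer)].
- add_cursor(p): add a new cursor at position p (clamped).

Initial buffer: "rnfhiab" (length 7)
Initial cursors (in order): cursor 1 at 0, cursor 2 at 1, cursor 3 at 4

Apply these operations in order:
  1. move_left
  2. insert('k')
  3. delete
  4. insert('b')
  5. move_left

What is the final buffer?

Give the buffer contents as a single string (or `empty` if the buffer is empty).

Answer: bbrnfbhiab

Derivation:
After op 1 (move_left): buffer="rnfhiab" (len 7), cursors c1@0 c2@0 c3@3, authorship .......
After op 2 (insert('k')): buffer="kkrnfkhiab" (len 10), cursors c1@2 c2@2 c3@6, authorship 12...3....
After op 3 (delete): buffer="rnfhiab" (len 7), cursors c1@0 c2@0 c3@3, authorship .......
After op 4 (insert('b')): buffer="bbrnfbhiab" (len 10), cursors c1@2 c2@2 c3@6, authorship 12...3....
After op 5 (move_left): buffer="bbrnfbhiab" (len 10), cursors c1@1 c2@1 c3@5, authorship 12...3....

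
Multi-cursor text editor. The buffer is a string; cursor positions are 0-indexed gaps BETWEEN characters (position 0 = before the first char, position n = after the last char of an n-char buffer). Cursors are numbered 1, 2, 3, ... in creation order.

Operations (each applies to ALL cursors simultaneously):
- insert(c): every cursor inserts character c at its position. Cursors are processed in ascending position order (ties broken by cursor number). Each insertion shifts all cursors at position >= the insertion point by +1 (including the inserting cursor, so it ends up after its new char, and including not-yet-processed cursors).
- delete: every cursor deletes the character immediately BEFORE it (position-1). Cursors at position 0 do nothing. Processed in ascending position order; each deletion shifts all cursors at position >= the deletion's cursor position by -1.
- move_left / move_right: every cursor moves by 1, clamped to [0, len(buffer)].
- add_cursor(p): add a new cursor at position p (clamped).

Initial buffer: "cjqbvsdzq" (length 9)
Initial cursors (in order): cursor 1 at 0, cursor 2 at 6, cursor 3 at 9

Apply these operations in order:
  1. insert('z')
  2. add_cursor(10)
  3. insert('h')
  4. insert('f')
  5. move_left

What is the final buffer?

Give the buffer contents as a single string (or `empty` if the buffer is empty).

After op 1 (insert('z')): buffer="zcjqbvszdzqz" (len 12), cursors c1@1 c2@8 c3@12, authorship 1......2...3
After op 2 (add_cursor(10)): buffer="zcjqbvszdzqz" (len 12), cursors c1@1 c2@8 c4@10 c3@12, authorship 1......2...3
After op 3 (insert('h')): buffer="zhcjqbvszhdzhqzh" (len 16), cursors c1@2 c2@10 c4@13 c3@16, authorship 11......22..4.33
After op 4 (insert('f')): buffer="zhfcjqbvszhfdzhfqzhf" (len 20), cursors c1@3 c2@12 c4@16 c3@20, authorship 111......222..44.333
After op 5 (move_left): buffer="zhfcjqbvszhfdzhfqzhf" (len 20), cursors c1@2 c2@11 c4@15 c3@19, authorship 111......222..44.333

Answer: zhfcjqbvszhfdzhfqzhf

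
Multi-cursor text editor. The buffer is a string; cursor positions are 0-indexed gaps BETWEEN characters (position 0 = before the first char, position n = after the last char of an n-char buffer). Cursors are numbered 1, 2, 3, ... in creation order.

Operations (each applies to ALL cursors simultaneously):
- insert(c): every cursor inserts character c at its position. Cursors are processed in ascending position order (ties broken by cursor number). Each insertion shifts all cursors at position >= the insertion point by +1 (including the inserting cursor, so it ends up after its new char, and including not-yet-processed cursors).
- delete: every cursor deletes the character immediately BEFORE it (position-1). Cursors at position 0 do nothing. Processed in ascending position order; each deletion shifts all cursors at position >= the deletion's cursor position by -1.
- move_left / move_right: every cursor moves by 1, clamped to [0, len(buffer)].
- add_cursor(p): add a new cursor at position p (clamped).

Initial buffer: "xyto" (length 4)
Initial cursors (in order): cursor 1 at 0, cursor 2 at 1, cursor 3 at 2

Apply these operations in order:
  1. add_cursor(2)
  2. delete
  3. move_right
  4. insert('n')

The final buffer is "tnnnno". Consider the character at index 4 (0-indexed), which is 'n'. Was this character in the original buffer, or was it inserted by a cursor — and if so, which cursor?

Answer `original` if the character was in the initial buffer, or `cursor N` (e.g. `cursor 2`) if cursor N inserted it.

Answer: cursor 4

Derivation:
After op 1 (add_cursor(2)): buffer="xyto" (len 4), cursors c1@0 c2@1 c3@2 c4@2, authorship ....
After op 2 (delete): buffer="to" (len 2), cursors c1@0 c2@0 c3@0 c4@0, authorship ..
After op 3 (move_right): buffer="to" (len 2), cursors c1@1 c2@1 c3@1 c4@1, authorship ..
After op 4 (insert('n')): buffer="tnnnno" (len 6), cursors c1@5 c2@5 c3@5 c4@5, authorship .1234.
Authorship (.=original, N=cursor N): . 1 2 3 4 .
Index 4: author = 4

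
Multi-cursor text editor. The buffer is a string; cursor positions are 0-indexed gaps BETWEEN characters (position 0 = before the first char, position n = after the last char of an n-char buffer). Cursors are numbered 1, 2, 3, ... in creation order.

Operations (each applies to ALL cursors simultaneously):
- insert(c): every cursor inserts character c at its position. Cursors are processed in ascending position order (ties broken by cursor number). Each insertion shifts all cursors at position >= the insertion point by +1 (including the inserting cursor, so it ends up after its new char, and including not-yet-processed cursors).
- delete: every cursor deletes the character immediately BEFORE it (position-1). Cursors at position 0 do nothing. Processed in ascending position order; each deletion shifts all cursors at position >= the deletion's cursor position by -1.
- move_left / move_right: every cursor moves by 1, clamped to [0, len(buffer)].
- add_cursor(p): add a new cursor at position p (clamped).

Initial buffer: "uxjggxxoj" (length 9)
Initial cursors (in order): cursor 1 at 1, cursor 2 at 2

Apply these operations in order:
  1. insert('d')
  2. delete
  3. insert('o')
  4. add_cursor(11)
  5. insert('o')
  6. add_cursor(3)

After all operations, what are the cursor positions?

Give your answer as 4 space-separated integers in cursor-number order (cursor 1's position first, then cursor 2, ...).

Answer: 3 6 14 3

Derivation:
After op 1 (insert('d')): buffer="udxdjggxxoj" (len 11), cursors c1@2 c2@4, authorship .1.2.......
After op 2 (delete): buffer="uxjggxxoj" (len 9), cursors c1@1 c2@2, authorship .........
After op 3 (insert('o')): buffer="uoxojggxxoj" (len 11), cursors c1@2 c2@4, authorship .1.2.......
After op 4 (add_cursor(11)): buffer="uoxojggxxoj" (len 11), cursors c1@2 c2@4 c3@11, authorship .1.2.......
After op 5 (insert('o')): buffer="uooxoojggxxojo" (len 14), cursors c1@3 c2@6 c3@14, authorship .11.22.......3
After op 6 (add_cursor(3)): buffer="uooxoojggxxojo" (len 14), cursors c1@3 c4@3 c2@6 c3@14, authorship .11.22.......3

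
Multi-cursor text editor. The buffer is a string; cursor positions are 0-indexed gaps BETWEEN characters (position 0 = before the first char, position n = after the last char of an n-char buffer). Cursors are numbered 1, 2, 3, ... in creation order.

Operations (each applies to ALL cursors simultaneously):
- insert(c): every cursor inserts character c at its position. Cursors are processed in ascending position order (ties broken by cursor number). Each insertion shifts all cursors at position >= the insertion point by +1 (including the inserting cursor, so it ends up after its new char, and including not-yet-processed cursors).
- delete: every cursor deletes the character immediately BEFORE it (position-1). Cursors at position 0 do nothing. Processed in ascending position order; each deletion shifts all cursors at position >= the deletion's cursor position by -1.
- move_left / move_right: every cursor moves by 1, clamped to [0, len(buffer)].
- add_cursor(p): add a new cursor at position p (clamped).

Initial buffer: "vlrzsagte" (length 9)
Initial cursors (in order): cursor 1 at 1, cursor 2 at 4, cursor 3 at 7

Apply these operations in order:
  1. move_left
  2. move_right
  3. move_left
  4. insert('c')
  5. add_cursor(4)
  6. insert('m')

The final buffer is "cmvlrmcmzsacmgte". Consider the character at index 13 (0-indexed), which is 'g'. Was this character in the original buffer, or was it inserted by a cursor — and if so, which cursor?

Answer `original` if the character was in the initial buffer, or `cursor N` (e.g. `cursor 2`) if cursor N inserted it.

After op 1 (move_left): buffer="vlrzsagte" (len 9), cursors c1@0 c2@3 c3@6, authorship .........
After op 2 (move_right): buffer="vlrzsagte" (len 9), cursors c1@1 c2@4 c3@7, authorship .........
After op 3 (move_left): buffer="vlrzsagte" (len 9), cursors c1@0 c2@3 c3@6, authorship .........
After op 4 (insert('c')): buffer="cvlrczsacgte" (len 12), cursors c1@1 c2@5 c3@9, authorship 1...2...3...
After op 5 (add_cursor(4)): buffer="cvlrczsacgte" (len 12), cursors c1@1 c4@4 c2@5 c3@9, authorship 1...2...3...
After op 6 (insert('m')): buffer="cmvlrmcmzsacmgte" (len 16), cursors c1@2 c4@6 c2@8 c3@13, authorship 11...422...33...
Authorship (.=original, N=cursor N): 1 1 . . . 4 2 2 . . . 3 3 . . .
Index 13: author = original

Answer: original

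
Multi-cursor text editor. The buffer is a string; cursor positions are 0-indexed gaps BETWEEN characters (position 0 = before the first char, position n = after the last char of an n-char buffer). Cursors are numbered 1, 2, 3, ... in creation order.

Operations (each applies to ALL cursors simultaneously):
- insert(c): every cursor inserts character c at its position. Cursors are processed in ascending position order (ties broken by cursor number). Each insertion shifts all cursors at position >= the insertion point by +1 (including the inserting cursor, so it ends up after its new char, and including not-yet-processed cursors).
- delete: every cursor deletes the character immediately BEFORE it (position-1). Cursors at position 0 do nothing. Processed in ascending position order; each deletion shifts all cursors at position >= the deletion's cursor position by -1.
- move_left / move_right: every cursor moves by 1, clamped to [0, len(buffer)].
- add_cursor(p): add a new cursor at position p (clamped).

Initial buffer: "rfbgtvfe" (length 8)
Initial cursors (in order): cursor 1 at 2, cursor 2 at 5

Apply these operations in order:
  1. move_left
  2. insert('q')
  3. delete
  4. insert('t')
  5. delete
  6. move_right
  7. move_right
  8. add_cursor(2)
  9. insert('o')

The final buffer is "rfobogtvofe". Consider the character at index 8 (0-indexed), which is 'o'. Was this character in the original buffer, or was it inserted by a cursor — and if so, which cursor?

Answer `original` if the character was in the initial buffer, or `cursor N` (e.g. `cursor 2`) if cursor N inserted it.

After op 1 (move_left): buffer="rfbgtvfe" (len 8), cursors c1@1 c2@4, authorship ........
After op 2 (insert('q')): buffer="rqfbgqtvfe" (len 10), cursors c1@2 c2@6, authorship .1...2....
After op 3 (delete): buffer="rfbgtvfe" (len 8), cursors c1@1 c2@4, authorship ........
After op 4 (insert('t')): buffer="rtfbgttvfe" (len 10), cursors c1@2 c2@6, authorship .1...2....
After op 5 (delete): buffer="rfbgtvfe" (len 8), cursors c1@1 c2@4, authorship ........
After op 6 (move_right): buffer="rfbgtvfe" (len 8), cursors c1@2 c2@5, authorship ........
After op 7 (move_right): buffer="rfbgtvfe" (len 8), cursors c1@3 c2@6, authorship ........
After op 8 (add_cursor(2)): buffer="rfbgtvfe" (len 8), cursors c3@2 c1@3 c2@6, authorship ........
After op 9 (insert('o')): buffer="rfobogtvofe" (len 11), cursors c3@3 c1@5 c2@9, authorship ..3.1...2..
Authorship (.=original, N=cursor N): . . 3 . 1 . . . 2 . .
Index 8: author = 2

Answer: cursor 2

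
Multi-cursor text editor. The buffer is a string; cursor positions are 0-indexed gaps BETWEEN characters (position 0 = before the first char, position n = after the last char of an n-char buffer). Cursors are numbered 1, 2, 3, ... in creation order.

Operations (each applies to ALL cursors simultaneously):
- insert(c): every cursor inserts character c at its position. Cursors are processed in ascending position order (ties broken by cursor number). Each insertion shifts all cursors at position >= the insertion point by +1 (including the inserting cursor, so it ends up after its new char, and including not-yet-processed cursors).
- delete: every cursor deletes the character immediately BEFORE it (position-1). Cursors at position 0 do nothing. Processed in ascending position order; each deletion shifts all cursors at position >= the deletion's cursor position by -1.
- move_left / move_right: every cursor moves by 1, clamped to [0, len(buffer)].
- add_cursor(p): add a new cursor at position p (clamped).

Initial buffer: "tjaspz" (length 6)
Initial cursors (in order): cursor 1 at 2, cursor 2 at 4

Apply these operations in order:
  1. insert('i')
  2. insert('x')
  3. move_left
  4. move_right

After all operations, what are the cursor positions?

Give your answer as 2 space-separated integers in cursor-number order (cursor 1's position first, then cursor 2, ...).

After op 1 (insert('i')): buffer="tjiasipz" (len 8), cursors c1@3 c2@6, authorship ..1..2..
After op 2 (insert('x')): buffer="tjixasixpz" (len 10), cursors c1@4 c2@8, authorship ..11..22..
After op 3 (move_left): buffer="tjixasixpz" (len 10), cursors c1@3 c2@7, authorship ..11..22..
After op 4 (move_right): buffer="tjixasixpz" (len 10), cursors c1@4 c2@8, authorship ..11..22..

Answer: 4 8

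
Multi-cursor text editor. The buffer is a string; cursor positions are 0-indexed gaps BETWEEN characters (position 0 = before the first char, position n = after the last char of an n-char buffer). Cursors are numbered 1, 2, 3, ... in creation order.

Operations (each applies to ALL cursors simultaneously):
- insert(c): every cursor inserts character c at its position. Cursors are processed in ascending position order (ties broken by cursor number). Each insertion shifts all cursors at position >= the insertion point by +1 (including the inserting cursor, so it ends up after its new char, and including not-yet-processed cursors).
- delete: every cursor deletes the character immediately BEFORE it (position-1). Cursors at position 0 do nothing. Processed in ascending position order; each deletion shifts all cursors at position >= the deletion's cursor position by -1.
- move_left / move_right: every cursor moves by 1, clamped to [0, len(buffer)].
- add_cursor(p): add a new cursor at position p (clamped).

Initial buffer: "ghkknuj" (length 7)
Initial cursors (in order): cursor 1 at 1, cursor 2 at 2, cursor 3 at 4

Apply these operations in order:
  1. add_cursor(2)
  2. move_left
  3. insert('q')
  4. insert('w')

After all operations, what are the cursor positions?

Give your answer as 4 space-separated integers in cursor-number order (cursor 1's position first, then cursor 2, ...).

Answer: 2 7 11 7

Derivation:
After op 1 (add_cursor(2)): buffer="ghkknuj" (len 7), cursors c1@1 c2@2 c4@2 c3@4, authorship .......
After op 2 (move_left): buffer="ghkknuj" (len 7), cursors c1@0 c2@1 c4@1 c3@3, authorship .......
After op 3 (insert('q')): buffer="qgqqhkqknuj" (len 11), cursors c1@1 c2@4 c4@4 c3@7, authorship 1.24..3....
After op 4 (insert('w')): buffer="qwgqqwwhkqwknuj" (len 15), cursors c1@2 c2@7 c4@7 c3@11, authorship 11.2424..33....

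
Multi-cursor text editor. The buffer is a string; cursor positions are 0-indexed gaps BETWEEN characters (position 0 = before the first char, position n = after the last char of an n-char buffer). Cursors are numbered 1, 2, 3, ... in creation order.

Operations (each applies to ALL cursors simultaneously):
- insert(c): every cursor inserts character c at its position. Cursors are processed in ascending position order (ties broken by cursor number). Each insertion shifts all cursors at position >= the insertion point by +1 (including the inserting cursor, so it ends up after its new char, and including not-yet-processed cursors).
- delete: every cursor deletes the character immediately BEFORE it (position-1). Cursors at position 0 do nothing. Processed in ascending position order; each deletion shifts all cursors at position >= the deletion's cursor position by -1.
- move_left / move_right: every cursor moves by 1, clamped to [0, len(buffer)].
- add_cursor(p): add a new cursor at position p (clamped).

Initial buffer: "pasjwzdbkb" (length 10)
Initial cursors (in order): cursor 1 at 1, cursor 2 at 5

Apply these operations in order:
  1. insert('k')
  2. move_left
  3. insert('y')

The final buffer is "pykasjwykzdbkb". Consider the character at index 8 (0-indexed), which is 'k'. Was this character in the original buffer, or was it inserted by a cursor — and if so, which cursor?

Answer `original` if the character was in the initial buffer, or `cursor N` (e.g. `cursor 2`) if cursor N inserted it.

After op 1 (insert('k')): buffer="pkasjwkzdbkb" (len 12), cursors c1@2 c2@7, authorship .1....2.....
After op 2 (move_left): buffer="pkasjwkzdbkb" (len 12), cursors c1@1 c2@6, authorship .1....2.....
After op 3 (insert('y')): buffer="pykasjwykzdbkb" (len 14), cursors c1@2 c2@8, authorship .11....22.....
Authorship (.=original, N=cursor N): . 1 1 . . . . 2 2 . . . . .
Index 8: author = 2

Answer: cursor 2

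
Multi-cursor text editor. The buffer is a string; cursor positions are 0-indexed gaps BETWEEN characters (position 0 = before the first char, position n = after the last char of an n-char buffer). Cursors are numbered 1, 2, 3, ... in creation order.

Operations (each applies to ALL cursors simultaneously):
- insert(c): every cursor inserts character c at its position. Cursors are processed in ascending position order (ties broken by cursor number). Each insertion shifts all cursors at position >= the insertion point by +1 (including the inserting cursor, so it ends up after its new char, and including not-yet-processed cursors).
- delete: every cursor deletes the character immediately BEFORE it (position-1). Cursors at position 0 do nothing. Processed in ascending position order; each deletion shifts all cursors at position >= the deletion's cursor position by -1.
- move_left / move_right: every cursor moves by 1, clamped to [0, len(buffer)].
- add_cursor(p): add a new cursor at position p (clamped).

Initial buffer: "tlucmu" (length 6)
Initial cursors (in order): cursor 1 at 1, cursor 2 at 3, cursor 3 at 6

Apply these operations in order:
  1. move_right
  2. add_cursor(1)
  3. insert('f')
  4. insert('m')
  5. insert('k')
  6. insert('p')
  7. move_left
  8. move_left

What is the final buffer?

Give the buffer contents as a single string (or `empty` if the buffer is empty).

After op 1 (move_right): buffer="tlucmu" (len 6), cursors c1@2 c2@4 c3@6, authorship ......
After op 2 (add_cursor(1)): buffer="tlucmu" (len 6), cursors c4@1 c1@2 c2@4 c3@6, authorship ......
After op 3 (insert('f')): buffer="tflfucfmuf" (len 10), cursors c4@2 c1@4 c2@7 c3@10, authorship .4.1..2..3
After op 4 (insert('m')): buffer="tfmlfmucfmmufm" (len 14), cursors c4@3 c1@6 c2@10 c3@14, authorship .44.11..22..33
After op 5 (insert('k')): buffer="tfmklfmkucfmkmufmk" (len 18), cursors c4@4 c1@8 c2@13 c3@18, authorship .444.111..222..333
After op 6 (insert('p')): buffer="tfmkplfmkpucfmkpmufmkp" (len 22), cursors c4@5 c1@10 c2@16 c3@22, authorship .4444.1111..2222..3333
After op 7 (move_left): buffer="tfmkplfmkpucfmkpmufmkp" (len 22), cursors c4@4 c1@9 c2@15 c3@21, authorship .4444.1111..2222..3333
After op 8 (move_left): buffer="tfmkplfmkpucfmkpmufmkp" (len 22), cursors c4@3 c1@8 c2@14 c3@20, authorship .4444.1111..2222..3333

Answer: tfmkplfmkpucfmkpmufmkp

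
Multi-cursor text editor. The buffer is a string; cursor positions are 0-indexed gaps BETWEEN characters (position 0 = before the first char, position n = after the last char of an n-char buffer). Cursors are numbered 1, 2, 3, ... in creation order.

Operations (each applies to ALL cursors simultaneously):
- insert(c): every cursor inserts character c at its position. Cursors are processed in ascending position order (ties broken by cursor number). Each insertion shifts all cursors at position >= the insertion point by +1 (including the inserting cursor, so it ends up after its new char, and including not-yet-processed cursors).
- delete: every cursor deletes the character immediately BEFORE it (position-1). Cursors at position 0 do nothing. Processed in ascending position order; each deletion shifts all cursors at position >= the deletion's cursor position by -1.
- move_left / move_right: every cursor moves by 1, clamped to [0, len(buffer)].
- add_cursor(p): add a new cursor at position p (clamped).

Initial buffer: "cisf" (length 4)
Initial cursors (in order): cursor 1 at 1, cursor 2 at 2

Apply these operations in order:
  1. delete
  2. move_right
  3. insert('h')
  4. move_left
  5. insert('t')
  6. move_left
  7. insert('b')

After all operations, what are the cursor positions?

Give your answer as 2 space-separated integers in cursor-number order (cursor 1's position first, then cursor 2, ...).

Answer: 5 5

Derivation:
After op 1 (delete): buffer="sf" (len 2), cursors c1@0 c2@0, authorship ..
After op 2 (move_right): buffer="sf" (len 2), cursors c1@1 c2@1, authorship ..
After op 3 (insert('h')): buffer="shhf" (len 4), cursors c1@3 c2@3, authorship .12.
After op 4 (move_left): buffer="shhf" (len 4), cursors c1@2 c2@2, authorship .12.
After op 5 (insert('t')): buffer="shtthf" (len 6), cursors c1@4 c2@4, authorship .1122.
After op 6 (move_left): buffer="shtthf" (len 6), cursors c1@3 c2@3, authorship .1122.
After op 7 (insert('b')): buffer="shtbbthf" (len 8), cursors c1@5 c2@5, authorship .111222.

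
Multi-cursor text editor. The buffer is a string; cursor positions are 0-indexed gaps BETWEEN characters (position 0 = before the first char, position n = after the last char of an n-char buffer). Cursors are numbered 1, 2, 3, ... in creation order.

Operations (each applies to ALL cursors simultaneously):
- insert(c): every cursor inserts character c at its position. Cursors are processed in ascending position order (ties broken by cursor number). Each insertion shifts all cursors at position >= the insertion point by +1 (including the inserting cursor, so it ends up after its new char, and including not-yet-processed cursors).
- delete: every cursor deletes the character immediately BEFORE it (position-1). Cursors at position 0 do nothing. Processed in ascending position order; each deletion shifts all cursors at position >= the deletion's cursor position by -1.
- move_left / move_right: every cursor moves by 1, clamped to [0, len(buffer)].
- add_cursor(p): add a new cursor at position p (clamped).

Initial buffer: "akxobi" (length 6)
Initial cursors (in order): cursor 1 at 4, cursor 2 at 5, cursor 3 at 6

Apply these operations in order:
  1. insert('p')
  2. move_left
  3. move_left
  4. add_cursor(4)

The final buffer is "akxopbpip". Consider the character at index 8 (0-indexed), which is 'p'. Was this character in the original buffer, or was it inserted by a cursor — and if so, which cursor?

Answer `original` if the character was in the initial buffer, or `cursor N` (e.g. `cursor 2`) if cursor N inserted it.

After op 1 (insert('p')): buffer="akxopbpip" (len 9), cursors c1@5 c2@7 c3@9, authorship ....1.2.3
After op 2 (move_left): buffer="akxopbpip" (len 9), cursors c1@4 c2@6 c3@8, authorship ....1.2.3
After op 3 (move_left): buffer="akxopbpip" (len 9), cursors c1@3 c2@5 c3@7, authorship ....1.2.3
After op 4 (add_cursor(4)): buffer="akxopbpip" (len 9), cursors c1@3 c4@4 c2@5 c3@7, authorship ....1.2.3
Authorship (.=original, N=cursor N): . . . . 1 . 2 . 3
Index 8: author = 3

Answer: cursor 3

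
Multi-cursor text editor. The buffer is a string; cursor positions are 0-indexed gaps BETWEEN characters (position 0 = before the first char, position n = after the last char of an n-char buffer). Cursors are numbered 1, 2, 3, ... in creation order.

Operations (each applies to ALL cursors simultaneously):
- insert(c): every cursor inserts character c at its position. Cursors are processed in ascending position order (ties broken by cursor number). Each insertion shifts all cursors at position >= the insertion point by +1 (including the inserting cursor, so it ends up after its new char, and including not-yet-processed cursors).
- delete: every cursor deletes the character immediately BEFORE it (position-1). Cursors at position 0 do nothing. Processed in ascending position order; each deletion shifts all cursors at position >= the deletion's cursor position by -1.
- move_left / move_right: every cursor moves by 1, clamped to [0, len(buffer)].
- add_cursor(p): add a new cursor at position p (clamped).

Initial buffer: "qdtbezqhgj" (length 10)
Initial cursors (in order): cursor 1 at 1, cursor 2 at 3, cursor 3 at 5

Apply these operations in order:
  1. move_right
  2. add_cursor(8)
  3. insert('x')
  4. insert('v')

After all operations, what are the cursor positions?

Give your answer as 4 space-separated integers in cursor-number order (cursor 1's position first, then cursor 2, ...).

Answer: 4 8 12 16

Derivation:
After op 1 (move_right): buffer="qdtbezqhgj" (len 10), cursors c1@2 c2@4 c3@6, authorship ..........
After op 2 (add_cursor(8)): buffer="qdtbezqhgj" (len 10), cursors c1@2 c2@4 c3@6 c4@8, authorship ..........
After op 3 (insert('x')): buffer="qdxtbxezxqhxgj" (len 14), cursors c1@3 c2@6 c3@9 c4@12, authorship ..1..2..3..4..
After op 4 (insert('v')): buffer="qdxvtbxvezxvqhxvgj" (len 18), cursors c1@4 c2@8 c3@12 c4@16, authorship ..11..22..33..44..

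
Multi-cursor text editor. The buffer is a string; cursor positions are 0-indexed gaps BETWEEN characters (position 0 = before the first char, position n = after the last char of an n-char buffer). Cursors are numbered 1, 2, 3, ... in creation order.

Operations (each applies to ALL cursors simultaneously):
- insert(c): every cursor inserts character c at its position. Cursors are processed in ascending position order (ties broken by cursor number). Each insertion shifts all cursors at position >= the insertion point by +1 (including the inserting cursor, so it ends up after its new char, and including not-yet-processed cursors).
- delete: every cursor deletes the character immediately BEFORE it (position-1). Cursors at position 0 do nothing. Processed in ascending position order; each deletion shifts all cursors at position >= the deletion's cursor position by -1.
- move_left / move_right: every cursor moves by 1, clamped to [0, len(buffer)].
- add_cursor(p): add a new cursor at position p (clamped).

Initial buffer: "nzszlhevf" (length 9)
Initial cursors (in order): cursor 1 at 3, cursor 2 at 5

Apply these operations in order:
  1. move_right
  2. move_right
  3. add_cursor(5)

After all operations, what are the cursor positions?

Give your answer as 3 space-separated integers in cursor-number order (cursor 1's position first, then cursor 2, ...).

Answer: 5 7 5

Derivation:
After op 1 (move_right): buffer="nzszlhevf" (len 9), cursors c1@4 c2@6, authorship .........
After op 2 (move_right): buffer="nzszlhevf" (len 9), cursors c1@5 c2@7, authorship .........
After op 3 (add_cursor(5)): buffer="nzszlhevf" (len 9), cursors c1@5 c3@5 c2@7, authorship .........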